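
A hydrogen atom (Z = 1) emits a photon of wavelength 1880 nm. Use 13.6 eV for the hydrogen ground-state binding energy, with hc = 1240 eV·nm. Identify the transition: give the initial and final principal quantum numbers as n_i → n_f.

The photon energy is ΔE = hc/λ = 1240 / 1880 = 0.6596 eV.
With Z = 1, ΔE = 13.60 × (1/n_f² − 1/n_i²), so 1/n_f² − 1/n_i² = 0.04850.
Trying n_f = 3 gives 1/n_i² = 0.06261, i.e. n_i ≈ 4; this pair matches.

n_i = 4, n_f = 3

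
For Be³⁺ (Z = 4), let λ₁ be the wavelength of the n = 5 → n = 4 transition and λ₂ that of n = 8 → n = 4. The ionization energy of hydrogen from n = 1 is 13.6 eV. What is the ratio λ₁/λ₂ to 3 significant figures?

2.08

λ ∝ 1/ΔE ∝ 1/(1/n_f² − 1/n_i²), and the Z² and hc factors cancel in the ratio.
λ₁/λ₂ = (1/4² − 1/8²)/(1/4² − 1/5²) = 0.04688/0.02250 = 2.08.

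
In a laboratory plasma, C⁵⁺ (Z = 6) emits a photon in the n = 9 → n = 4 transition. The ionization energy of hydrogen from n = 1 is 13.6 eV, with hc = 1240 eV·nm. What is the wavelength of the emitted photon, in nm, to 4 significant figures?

For Z = 6 the level energies scale as Z², so the effective Rydberg energy is 13.6 × 36 = 489.6 eV.
ΔE = 489.6 × (1/4² − 1/9²) = 489.6 × 0.05015 = 24.56 eV.
λ = hc/ΔE = 1240 / 24.56 = 50.50 nm.

50.50 nm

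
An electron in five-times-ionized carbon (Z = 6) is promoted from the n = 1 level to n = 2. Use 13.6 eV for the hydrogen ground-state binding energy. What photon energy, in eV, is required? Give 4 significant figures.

The Bohr energies scale as Z², so for Z = 6: E_n = −489.6/n² eV.
E_2 = −489.6/4 = −122.4 eV and E_1 = −489.6/1 = −489.6 eV.
The photon energy is |E_2 − E_1| = 367.2 eV.

367.2 eV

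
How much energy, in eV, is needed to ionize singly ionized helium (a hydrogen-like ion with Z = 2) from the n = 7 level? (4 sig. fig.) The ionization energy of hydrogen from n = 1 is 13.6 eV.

1.110 eV

E_n = −13.6 Z²/n² = −54.40/n² eV for Z = 2.
E_7 = −54.40/49 = −1.110 eV, so ionization (to E = 0) requires 1.110 eV.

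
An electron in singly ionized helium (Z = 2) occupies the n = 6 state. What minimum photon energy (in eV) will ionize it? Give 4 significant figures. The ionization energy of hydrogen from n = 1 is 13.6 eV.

1.511 eV

E_n = −13.6 Z²/n² = −54.40/n² eV for Z = 2.
E_6 = −54.40/36 = −1.511 eV, so ionization (to E = 0) requires 1.511 eV.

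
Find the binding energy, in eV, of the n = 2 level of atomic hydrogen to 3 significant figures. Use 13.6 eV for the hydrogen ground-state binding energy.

E_2 = −13.60/4 = −3.40 eV, so ionization (to E = 0) requires 3.40 eV.

3.40 eV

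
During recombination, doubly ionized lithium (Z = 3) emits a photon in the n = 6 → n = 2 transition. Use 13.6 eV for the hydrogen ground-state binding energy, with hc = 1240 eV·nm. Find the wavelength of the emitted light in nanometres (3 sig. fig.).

45.6 nm

For Z = 3 the level energies scale as Z², so the effective Rydberg energy is 13.6 × 9 = 122.4 eV.
ΔE = 122.4 × (1/2² − 1/6²) = 122.4 × 0.2222 = 27.20 eV.
λ = hc/ΔE = 1240 / 27.20 = 45.6 nm.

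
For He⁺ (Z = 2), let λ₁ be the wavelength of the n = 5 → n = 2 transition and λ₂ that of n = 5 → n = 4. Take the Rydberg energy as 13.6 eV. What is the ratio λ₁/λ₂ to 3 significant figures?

λ ∝ 1/ΔE ∝ 1/(1/n_f² − 1/n_i²), and the Z² and hc factors cancel in the ratio.
λ₁/λ₂ = (1/4² − 1/5²)/(1/2² − 1/5²) = 0.02250/0.2100 = 0.107.

0.107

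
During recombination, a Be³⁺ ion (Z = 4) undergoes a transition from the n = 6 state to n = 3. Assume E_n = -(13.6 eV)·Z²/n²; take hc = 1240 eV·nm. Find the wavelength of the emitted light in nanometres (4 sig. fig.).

68.38 nm

For Z = 4 the level energies scale as Z², so the effective Rydberg energy is 13.6 × 16 = 217.6 eV.
ΔE = 217.6 × (1/3² − 1/6²) = 217.6 × 0.08333 = 18.13 eV.
λ = hc/ΔE = 1240 / 18.13 = 68.38 nm.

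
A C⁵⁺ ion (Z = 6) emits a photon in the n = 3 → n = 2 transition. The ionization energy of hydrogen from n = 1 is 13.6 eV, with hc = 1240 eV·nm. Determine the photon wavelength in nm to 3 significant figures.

For Z = 6 the level energies scale as Z², so the effective Rydberg energy is 13.6 × 36 = 489.6 eV.
ΔE = 489.6 × (1/2² − 1/3²) = 489.6 × 0.1389 = 68.00 eV.
λ = hc/ΔE = 1240 / 68.00 = 18.2 nm.

18.2 nm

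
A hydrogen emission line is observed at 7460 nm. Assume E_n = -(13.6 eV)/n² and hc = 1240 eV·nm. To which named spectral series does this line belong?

ΔE = 1240/7460 = 0.1662 eV.
This matches 13.6 × (1/5² − 1/6²), so n_f = 5: the Pfund series.

Pfund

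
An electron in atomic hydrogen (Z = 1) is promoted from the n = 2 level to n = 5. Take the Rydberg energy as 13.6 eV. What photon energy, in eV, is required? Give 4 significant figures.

2.856 eV

E_5 = −13.60/25 = −0.5440 eV and E_2 = −13.60/4 = −3.400 eV.
The photon energy is |E_5 − E_2| = 2.856 eV.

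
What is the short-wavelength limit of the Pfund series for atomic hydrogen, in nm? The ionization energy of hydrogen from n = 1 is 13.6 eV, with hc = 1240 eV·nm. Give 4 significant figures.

The Pfund series has lower level n_f = 5; the series limit corresponds to n_i → ∞.
ΔE_max = 13.6 × 1 / 5² = 0.5440 eV.
λ_min = 1240 / 0.5440 = 2279 nm.

2279 nm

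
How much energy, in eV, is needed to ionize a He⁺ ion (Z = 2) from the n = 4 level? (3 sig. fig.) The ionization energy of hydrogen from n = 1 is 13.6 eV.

E_n = −13.6 Z²/n² = −54.40/n² eV for Z = 2.
E_4 = −54.40/16 = −3.40 eV, so ionization (to E = 0) requires 3.40 eV.

3.40 eV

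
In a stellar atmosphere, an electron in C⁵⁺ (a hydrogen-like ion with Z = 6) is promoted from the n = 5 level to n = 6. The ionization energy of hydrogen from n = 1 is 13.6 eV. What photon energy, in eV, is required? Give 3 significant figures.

The Bohr energies scale as Z², so for Z = 6: E_n = −489.6/n² eV.
E_6 = −489.6/36 = −13.60 eV and E_5 = −489.6/25 = −19.58 eV.
The photon energy is |E_6 − E_5| = 5.98 eV.

5.98 eV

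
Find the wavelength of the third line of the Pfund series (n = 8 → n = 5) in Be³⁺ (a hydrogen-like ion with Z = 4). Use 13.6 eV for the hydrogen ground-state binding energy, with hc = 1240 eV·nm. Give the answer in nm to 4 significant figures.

233.8 nm

The Pfund series terminates on n_f = 5; the third line has n_i = 5+3 = 8.
ΔE = 217.6 × (1/5² − 1/8²) = 5.304 eV.
λ = 1240 / 5.304 = 233.8 nm.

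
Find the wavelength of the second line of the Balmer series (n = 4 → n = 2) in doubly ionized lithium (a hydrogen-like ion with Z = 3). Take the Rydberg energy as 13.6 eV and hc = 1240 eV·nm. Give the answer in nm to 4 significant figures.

The Balmer series terminates on n_f = 2; the second line has n_i = 2+2 = 4.
ΔE = 122.4 × (1/2² − 1/4²) = 22.95 eV.
λ = 1240 / 22.95 = 54.03 nm.

54.03 nm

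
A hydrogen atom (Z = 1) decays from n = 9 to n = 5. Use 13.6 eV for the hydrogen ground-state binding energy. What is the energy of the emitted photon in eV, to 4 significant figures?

0.3761 eV

E_9 = −13.60/81 = −0.1679 eV and E_5 = −13.60/25 = −0.5440 eV.
The photon energy is |E_9 − E_5| = 0.3761 eV.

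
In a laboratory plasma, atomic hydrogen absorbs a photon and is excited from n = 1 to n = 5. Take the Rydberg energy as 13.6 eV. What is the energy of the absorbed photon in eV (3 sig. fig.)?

13.1 eV

E_5 = −13.60/25 = −0.5440 eV and E_1 = −13.60/1 = −13.60 eV.
The photon energy is |E_5 − E_1| = 13.1 eV.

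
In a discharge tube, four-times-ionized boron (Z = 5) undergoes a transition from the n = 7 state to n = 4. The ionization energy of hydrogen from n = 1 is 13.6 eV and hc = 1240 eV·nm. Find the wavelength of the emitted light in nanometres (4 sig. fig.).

86.65 nm

For Z = 5 the level energies scale as Z², so the effective Rydberg energy is 13.6 × 25 = 340.0 eV.
ΔE = 340.0 × (1/4² − 1/7²) = 340.0 × 0.04209 = 14.31 eV.
λ = hc/ΔE = 1240 / 14.31 = 86.65 nm.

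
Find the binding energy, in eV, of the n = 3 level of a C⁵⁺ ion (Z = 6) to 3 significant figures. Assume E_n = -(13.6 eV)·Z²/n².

E_n = −13.6 Z²/n² = −489.6/n² eV for Z = 6.
E_3 = −489.6/9 = −54.4 eV, so ionization (to E = 0) requires 54.4 eV.

54.4 eV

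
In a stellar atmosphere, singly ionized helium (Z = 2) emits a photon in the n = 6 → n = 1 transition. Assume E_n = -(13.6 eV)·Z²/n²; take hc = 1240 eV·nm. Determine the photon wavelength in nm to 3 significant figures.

23.4 nm

For Z = 2 the level energies scale as Z², so the effective Rydberg energy is 13.6 × 4 = 54.40 eV.
ΔE = 54.40 × (1/1² − 1/6²) = 54.40 × 0.9722 = 52.89 eV.
λ = hc/ΔE = 1240 / 52.89 = 23.4 nm.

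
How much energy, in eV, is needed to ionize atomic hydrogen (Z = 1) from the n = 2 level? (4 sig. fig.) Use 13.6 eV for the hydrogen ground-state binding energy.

E_2 = −13.60/4 = −3.400 eV, so ionization (to E = 0) requires 3.400 eV.

3.400 eV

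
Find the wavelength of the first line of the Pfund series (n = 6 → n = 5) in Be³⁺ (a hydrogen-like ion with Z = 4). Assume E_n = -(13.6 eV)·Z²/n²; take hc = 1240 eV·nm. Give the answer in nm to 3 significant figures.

The Pfund series terminates on n_f = 5; the first line has n_i = 5+1 = 6.
ΔE = 217.6 × (1/5² − 1/6²) = 2.660 eV.
λ = 1240 / 2.660 = 466 nm.

466 nm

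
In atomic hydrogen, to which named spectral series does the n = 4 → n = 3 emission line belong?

The series is set by the lower level: n_f = 3 is the Paschen series.

Paschen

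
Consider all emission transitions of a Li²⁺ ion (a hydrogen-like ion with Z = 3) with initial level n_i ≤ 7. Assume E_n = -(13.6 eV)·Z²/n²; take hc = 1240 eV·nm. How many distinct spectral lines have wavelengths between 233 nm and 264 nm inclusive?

Enumerate all n_i → n_f pairs with 1 ≤ n_f < n_i ≤ 7 and compute λ = 1240 / [13.6·9·(1/n_f² − 1/n_i²)].
Lines falling in [233, 264] nm: 7→4 (240.7 nm).

1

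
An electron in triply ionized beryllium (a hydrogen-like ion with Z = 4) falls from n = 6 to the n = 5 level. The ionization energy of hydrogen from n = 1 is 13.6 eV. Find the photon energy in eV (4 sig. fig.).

The Bohr energies scale as Z², so for Z = 4: E_n = −217.6/n² eV.
E_6 = −217.6/36 = −6.044 eV and E_5 = −217.6/25 = −8.704 eV.
The photon energy is |E_6 − E_5| = 2.660 eV.

2.660 eV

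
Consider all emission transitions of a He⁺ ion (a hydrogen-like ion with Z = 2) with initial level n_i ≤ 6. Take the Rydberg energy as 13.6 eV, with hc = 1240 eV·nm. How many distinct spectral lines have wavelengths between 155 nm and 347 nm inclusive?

3

Enumerate all n_i → n_f pairs with 1 ≤ n_f < n_i ≤ 6 and compute λ = 1240 / [13.6·4·(1/n_f² − 1/n_i²)].
Lines falling in [155, 347] nm: 3→2 (164.1 nm), 6→3 (273.5 nm), 5→3 (320.5 nm).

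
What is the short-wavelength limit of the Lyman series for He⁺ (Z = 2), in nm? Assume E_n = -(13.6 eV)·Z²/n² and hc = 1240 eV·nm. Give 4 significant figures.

The Lyman series has lower level n_f = 1; the series limit corresponds to n_i → ∞.
ΔE_max = 13.6 × 4 / 1² = 54.40 eV.
λ_min = 1240 / 54.40 = 22.79 nm.

22.79 nm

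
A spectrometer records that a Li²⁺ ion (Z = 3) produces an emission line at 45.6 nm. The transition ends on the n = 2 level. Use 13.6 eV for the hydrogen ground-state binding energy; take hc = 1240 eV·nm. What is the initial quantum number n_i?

The photon energy is ΔE = hc/λ = 1240 / 45.6 = 27.19 eV.
With Z = 3, ΔE = 122.4 × (1/n_f² − 1/n_i²), so 1/n_f² − 1/n_i² = 0.2222.
With n_f = 2: 1/n_i² = 1/4 − 0.2222 = 0.02784, so n_i ≈ 5.99.

n_i = 6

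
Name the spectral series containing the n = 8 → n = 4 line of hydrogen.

Brackett

The series is set by the lower level: n_f = 4 is the Brackett series.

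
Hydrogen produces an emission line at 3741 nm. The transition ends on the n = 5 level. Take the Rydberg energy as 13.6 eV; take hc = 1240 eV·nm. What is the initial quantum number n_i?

n_i = 8

The photon energy is ΔE = hc/λ = 1240 / 3741 = 0.3315 eV.
With Z = 1, ΔE = 13.60 × (1/n_f² − 1/n_i²), so 1/n_f² − 1/n_i² = 0.02437.
With n_f = 5: 1/n_i² = 1/25 − 0.02437 = 0.01563, so n_i ≈ 8.00.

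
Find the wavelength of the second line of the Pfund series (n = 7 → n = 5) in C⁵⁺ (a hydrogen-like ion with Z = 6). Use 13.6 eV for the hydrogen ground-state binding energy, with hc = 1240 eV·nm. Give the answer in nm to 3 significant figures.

The Pfund series terminates on n_f = 5; the second line has n_i = 5+2 = 7.
ΔE = 489.6 × (1/5² − 1/7²) = 9.592 eV.
λ = 1240 / 9.592 = 129 nm.

129 nm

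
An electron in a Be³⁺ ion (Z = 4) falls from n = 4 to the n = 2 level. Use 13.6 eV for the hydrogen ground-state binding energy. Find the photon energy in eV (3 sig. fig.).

The Bohr energies scale as Z², so for Z = 4: E_n = −217.6/n² eV.
E_4 = −217.6/16 = −13.60 eV and E_2 = −217.6/4 = −54.40 eV.
The photon energy is |E_4 − E_2| = 40.8 eV.

40.8 eV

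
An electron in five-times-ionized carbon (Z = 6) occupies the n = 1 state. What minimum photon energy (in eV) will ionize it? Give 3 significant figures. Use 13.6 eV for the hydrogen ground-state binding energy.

E_n = −13.6 Z²/n² = −489.6/n² eV for Z = 6.
E_1 = −489.6/1 = −490 eV, so ionization (to E = 0) requires 490 eV.

490 eV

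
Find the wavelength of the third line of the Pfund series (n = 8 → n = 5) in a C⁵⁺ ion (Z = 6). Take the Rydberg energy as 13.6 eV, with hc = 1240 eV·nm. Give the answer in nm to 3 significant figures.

The Pfund series terminates on n_f = 5; the third line has n_i = 5+3 = 8.
ΔE = 489.6 × (1/5² − 1/8²) = 11.93 eV.
λ = 1240 / 11.93 = 104 nm.

104 nm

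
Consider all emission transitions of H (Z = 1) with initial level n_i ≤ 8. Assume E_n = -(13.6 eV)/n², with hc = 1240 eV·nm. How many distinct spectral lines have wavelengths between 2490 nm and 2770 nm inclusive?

1

Enumerate all n_i → n_f pairs with 1 ≤ n_f < n_i ≤ 8 and compute λ = 1240 / [13.6·1·(1/n_f² − 1/n_i²)].
Lines falling in [2490, 2770] nm: 6→4 (2626 nm).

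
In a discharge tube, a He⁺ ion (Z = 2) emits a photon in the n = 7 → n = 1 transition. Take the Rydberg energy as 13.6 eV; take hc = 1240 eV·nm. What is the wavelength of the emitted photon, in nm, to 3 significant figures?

23.3 nm

For Z = 2 the level energies scale as Z², so the effective Rydberg energy is 13.6 × 4 = 54.40 eV.
ΔE = 54.40 × (1/1² − 1/7²) = 54.40 × 0.9796 = 53.29 eV.
λ = hc/ΔE = 1240 / 53.29 = 23.3 nm.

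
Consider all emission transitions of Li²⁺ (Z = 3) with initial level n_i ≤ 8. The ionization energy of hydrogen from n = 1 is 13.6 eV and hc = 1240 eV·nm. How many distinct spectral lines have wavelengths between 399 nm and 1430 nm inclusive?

6

Enumerate all n_i → n_f pairs with 1 ≤ n_f < n_i ≤ 8 and compute λ = 1240 / [13.6·9·(1/n_f² − 1/n_i²)].
Lines falling in [399, 1430] nm: 8→5 (415.6 nm), 5→4 (450.3 nm), 7→5 (517.1 nm), 6→5 (828.9 nm), 8→6 (833.6 nm), 7→6 (1375 nm).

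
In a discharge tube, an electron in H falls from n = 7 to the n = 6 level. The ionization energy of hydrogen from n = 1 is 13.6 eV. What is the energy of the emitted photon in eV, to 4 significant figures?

0.1002 eV

E_7 = −13.60/49 = −0.2776 eV and E_6 = −13.60/36 = −0.3778 eV.
The photon energy is |E_7 − E_6| = 0.1002 eV.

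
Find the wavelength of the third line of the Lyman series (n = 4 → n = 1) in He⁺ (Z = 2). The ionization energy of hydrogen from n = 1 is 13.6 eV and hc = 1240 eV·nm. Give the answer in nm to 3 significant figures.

The Lyman series terminates on n_f = 1; the third line has n_i = 1+3 = 4.
ΔE = 54.40 × (1/1² − 1/4²) = 51.00 eV.
λ = 1240 / 51.00 = 24.3 nm.

24.3 nm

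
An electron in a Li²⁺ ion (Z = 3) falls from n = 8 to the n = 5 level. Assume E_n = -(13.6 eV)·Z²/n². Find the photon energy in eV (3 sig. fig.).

2.98 eV

The Bohr energies scale as Z², so for Z = 3: E_n = −122.4/n² eV.
E_8 = −122.4/64 = −1.913 eV and E_5 = −122.4/25 = −4.896 eV.
The photon energy is |E_8 − E_5| = 2.98 eV.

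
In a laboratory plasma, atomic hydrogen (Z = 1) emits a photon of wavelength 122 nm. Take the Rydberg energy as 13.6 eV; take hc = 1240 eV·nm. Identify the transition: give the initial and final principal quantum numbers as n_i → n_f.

n_i = 2, n_f = 1

The photon energy is ΔE = hc/λ = 1240 / 122 = 10.16 eV.
With Z = 1, ΔE = 13.60 × (1/n_f² − 1/n_i²), so 1/n_f² − 1/n_i² = 0.7473.
Trying n_f = 1 gives 1/n_i² = 0.2527, i.e. n_i ≈ 2; this pair matches.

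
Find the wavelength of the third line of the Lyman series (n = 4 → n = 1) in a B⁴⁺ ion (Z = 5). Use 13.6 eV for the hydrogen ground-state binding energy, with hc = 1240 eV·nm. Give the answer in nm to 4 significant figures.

3.890 nm

The Lyman series terminates on n_f = 1; the third line has n_i = 1+3 = 4.
ΔE = 340.0 × (1/1² − 1/4²) = 318.8 eV.
λ = 1240 / 318.8 = 3.890 nm.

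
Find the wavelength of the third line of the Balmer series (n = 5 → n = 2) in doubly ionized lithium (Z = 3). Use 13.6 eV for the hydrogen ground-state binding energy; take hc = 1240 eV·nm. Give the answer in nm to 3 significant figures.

48.2 nm

The Balmer series terminates on n_f = 2; the third line has n_i = 2+3 = 5.
ΔE = 122.4 × (1/2² − 1/5²) = 25.70 eV.
λ = 1240 / 25.70 = 48.2 nm.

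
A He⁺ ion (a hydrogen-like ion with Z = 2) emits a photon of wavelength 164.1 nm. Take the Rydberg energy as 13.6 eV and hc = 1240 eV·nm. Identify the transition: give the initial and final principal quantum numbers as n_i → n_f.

The photon energy is ΔE = hc/λ = 1240 / 164.1 = 7.556 eV.
With Z = 2, ΔE = 54.40 × (1/n_f² − 1/n_i²), so 1/n_f² − 1/n_i² = 0.1389.
Trying n_f = 2 gives 1/n_i² = 0.1111, i.e. n_i ≈ 3; this pair matches.

n_i = 3, n_f = 2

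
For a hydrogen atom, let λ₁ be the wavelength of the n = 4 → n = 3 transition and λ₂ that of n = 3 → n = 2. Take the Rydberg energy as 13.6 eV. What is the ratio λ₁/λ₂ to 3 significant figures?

2.86

λ ∝ 1/ΔE ∝ 1/(1/n_f² − 1/n_i²), and the Z² and hc factors cancel in the ratio.
λ₁/λ₂ = (1/2² − 1/3²)/(1/3² − 1/4²) = 0.1389/0.04861 = 2.86.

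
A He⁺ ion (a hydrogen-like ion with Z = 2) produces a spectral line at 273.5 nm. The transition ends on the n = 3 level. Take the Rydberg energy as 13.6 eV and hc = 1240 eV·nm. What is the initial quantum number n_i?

n_i = 6

The photon energy is ΔE = hc/λ = 1240 / 273.5 = 4.534 eV.
With Z = 2, ΔE = 54.40 × (1/n_f² − 1/n_i²), so 1/n_f² − 1/n_i² = 0.08334.
With n_f = 3: 1/n_i² = 1/9 − 0.08334 = 0.02777, so n_i ≈ 6.00.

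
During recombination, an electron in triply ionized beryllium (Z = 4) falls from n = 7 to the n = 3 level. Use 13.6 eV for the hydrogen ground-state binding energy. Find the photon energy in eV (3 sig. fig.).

The Bohr energies scale as Z², so for Z = 4: E_n = −217.6/n² eV.
E_7 = −217.6/49 = −4.441 eV and E_3 = −217.6/9 = −24.18 eV.
The photon energy is |E_7 − E_3| = 19.7 eV.

19.7 eV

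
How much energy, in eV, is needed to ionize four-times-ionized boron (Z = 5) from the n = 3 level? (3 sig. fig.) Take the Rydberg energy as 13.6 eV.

37.8 eV

E_n = −13.6 Z²/n² = −340.0/n² eV for Z = 5.
E_3 = −340.0/9 = −37.8 eV, so ionization (to E = 0) requires 37.8 eV.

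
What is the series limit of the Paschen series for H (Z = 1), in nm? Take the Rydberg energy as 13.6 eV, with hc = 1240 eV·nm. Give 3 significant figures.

821 nm

The Paschen series has lower level n_f = 3; the series limit corresponds to n_i → ∞.
ΔE_max = 13.6 × 1 / 3² = 1.511 eV.
λ_min = 1240 / 1.511 = 821 nm.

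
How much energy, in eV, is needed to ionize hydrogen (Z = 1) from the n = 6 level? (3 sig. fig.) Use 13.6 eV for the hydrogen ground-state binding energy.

0.378 eV

E_6 = −13.60/36 = −0.378 eV, so ionization (to E = 0) requires 0.378 eV.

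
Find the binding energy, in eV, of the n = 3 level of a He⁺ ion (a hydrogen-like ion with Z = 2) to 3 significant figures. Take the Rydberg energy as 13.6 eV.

6.04 eV

E_n = −13.6 Z²/n² = −54.40/n² eV for Z = 2.
E_3 = −54.40/9 = −6.04 eV, so ionization (to E = 0) requires 6.04 eV.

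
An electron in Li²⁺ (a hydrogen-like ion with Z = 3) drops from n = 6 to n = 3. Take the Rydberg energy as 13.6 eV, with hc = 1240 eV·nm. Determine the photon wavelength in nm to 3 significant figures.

122 nm

For Z = 3 the level energies scale as Z², so the effective Rydberg energy is 13.6 × 9 = 122.4 eV.
ΔE = 122.4 × (1/3² − 1/6²) = 122.4 × 0.08333 = 10.20 eV.
λ = hc/ΔE = 1240 / 10.20 = 122 nm.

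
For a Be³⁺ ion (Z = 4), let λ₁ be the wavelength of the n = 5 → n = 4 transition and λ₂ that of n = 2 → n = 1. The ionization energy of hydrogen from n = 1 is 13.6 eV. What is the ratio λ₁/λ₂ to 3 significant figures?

33.3

λ ∝ 1/ΔE ∝ 1/(1/n_f² − 1/n_i²), and the Z² and hc factors cancel in the ratio.
λ₁/λ₂ = (1/1² − 1/2²)/(1/4² − 1/5²) = 0.7500/0.02250 = 33.3.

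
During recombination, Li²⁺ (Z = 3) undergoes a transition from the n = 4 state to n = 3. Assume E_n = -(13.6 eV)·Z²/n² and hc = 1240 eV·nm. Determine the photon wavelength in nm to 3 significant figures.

208 nm

For Z = 3 the level energies scale as Z², so the effective Rydberg energy is 13.6 × 9 = 122.4 eV.
ΔE = 122.4 × (1/3² − 1/4²) = 122.4 × 0.04861 = 5.950 eV.
λ = hc/ΔE = 1240 / 5.950 = 208 nm.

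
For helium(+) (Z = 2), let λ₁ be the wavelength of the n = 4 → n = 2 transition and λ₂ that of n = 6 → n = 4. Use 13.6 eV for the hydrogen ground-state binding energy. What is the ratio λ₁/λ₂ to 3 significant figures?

0.185

λ ∝ 1/ΔE ∝ 1/(1/n_f² − 1/n_i²), and the Z² and hc factors cancel in the ratio.
λ₁/λ₂ = (1/4² − 1/6²)/(1/2² − 1/4²) = 0.03472/0.1875 = 0.185.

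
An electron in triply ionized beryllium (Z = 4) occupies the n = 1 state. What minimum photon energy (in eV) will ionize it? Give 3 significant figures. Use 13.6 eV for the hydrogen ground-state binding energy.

E_n = −13.6 Z²/n² = −217.6/n² eV for Z = 4.
E_1 = −217.6/1 = −218 eV, so ionization (to E = 0) requires 218 eV.

218 eV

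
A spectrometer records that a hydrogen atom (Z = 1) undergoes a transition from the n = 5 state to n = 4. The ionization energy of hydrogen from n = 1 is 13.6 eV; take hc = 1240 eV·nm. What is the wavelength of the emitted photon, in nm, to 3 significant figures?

4050 nm

ΔE = 13.60 × (1/4² − 1/5²) = 13.60 × 0.02250 = 0.3060 eV.
λ = hc/ΔE = 1240 / 0.3060 = 4050 nm.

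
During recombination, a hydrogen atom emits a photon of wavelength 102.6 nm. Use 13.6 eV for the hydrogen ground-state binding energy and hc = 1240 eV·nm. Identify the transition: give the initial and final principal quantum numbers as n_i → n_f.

n_i = 3, n_f = 1

The photon energy is ΔE = hc/λ = 1240 / 102.6 = 12.09 eV.
With Z = 1, ΔE = 13.60 × (1/n_f² − 1/n_i²), so 1/n_f² − 1/n_i² = 0.8887.
Trying n_f = 1 gives 1/n_i² = 0.1113, i.e. n_i ≈ 3; this pair matches.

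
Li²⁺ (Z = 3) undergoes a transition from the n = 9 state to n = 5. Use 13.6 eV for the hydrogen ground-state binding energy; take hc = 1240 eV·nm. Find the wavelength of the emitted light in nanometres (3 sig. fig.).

For Z = 3 the level energies scale as Z², so the effective Rydberg energy is 13.6 × 9 = 122.4 eV.
ΔE = 122.4 × (1/5² − 1/9²) = 122.4 × 0.02765 = 3.385 eV.
λ = hc/ΔE = 1240 / 3.385 = 366 nm.

366 nm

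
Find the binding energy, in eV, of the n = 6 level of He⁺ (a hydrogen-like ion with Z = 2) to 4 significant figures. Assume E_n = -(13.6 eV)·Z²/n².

E_n = −13.6 Z²/n² = −54.40/n² eV for Z = 2.
E_6 = −54.40/36 = −1.511 eV, so ionization (to E = 0) requires 1.511 eV.

1.511 eV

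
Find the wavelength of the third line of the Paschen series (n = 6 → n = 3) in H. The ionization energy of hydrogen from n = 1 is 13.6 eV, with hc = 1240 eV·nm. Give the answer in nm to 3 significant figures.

The Paschen series terminates on n_f = 3; the third line has n_i = 3+3 = 6.
ΔE = 13.60 × (1/3² − 1/6²) = 1.133 eV.
λ = 1240 / 1.133 = 1090 nm.

1090 nm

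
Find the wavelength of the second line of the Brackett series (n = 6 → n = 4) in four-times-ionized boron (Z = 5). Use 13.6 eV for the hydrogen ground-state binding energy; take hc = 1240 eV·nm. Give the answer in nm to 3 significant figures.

The Brackett series terminates on n_f = 4; the second line has n_i = 4+2 = 6.
ΔE = 340.0 × (1/4² − 1/6²) = 11.81 eV.
λ = 1240 / 11.81 = 105 nm.

105 nm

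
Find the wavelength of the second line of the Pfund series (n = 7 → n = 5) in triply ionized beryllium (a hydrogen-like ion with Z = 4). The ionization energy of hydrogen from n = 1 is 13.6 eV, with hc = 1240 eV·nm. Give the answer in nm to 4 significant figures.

290.9 nm

The Pfund series terminates on n_f = 5; the second line has n_i = 5+2 = 7.
ΔE = 217.6 × (1/5² − 1/7²) = 4.263 eV.
λ = 1240 / 4.263 = 290.9 nm.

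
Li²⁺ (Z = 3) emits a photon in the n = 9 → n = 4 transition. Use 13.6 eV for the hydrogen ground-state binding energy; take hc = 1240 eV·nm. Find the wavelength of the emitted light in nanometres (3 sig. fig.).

202 nm

For Z = 3 the level energies scale as Z², so the effective Rydberg energy is 13.6 × 9 = 122.4 eV.
ΔE = 122.4 × (1/4² − 1/9²) = 122.4 × 0.05015 = 6.139 eV.
λ = hc/ΔE = 1240 / 6.139 = 202 nm.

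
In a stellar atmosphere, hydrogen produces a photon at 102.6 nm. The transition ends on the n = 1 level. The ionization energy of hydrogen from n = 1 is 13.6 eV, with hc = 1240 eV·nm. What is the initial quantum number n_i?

The photon energy is ΔE = hc/λ = 1240 / 102.6 = 12.09 eV.
With Z = 1, ΔE = 13.60 × (1/n_f² − 1/n_i²), so 1/n_f² − 1/n_i² = 0.8887.
With n_f = 1: 1/n_i² = 1/1 − 0.8887 = 0.1113, so n_i ≈ 3.00.

n_i = 3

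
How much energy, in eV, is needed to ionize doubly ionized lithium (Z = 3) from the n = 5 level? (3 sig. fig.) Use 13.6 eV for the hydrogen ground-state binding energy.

4.90 eV

E_n = −13.6 Z²/n² = −122.4/n² eV for Z = 3.
E_5 = −122.4/25 = −4.90 eV, so ionization (to E = 0) requires 4.90 eV.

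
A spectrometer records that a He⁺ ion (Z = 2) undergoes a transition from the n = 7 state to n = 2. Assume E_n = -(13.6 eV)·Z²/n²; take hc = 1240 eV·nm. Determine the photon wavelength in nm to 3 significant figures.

99.3 nm

For Z = 2 the level energies scale as Z², so the effective Rydberg energy is 13.6 × 4 = 54.40 eV.
ΔE = 54.40 × (1/2² − 1/7²) = 54.40 × 0.2296 = 12.49 eV.
λ = hc/ΔE = 1240 / 12.49 = 99.3 nm.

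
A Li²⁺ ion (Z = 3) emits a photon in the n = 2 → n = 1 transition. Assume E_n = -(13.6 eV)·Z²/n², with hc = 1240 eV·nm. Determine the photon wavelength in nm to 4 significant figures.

For Z = 3 the level energies scale as Z², so the effective Rydberg energy is 13.6 × 9 = 122.4 eV.
ΔE = 122.4 × (1/1² − 1/2²) = 122.4 × 0.7500 = 91.80 eV.
λ = hc/ΔE = 1240 / 91.80 = 13.51 nm.

13.51 nm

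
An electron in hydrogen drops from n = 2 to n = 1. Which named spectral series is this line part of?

The series is set by the lower level: n_f = 1 is the Lyman series.

Lyman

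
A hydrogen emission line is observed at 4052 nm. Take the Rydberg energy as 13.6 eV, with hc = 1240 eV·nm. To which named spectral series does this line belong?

Brackett

ΔE = 1240/4052 = 0.3060 eV.
This matches 13.6 × (1/4² − 1/5²), so n_f = 4: the Brackett series.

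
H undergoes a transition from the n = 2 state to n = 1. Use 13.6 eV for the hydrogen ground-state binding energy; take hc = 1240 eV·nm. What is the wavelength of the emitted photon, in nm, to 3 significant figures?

ΔE = 13.60 × (1/1² − 1/2²) = 13.60 × 0.7500 = 10.20 eV.
λ = hc/ΔE = 1240 / 10.20 = 122 nm.

122 nm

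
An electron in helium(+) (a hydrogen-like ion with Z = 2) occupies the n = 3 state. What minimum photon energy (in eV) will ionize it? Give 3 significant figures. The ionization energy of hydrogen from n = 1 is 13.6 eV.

6.04 eV

E_n = −13.6 Z²/n² = −54.40/n² eV for Z = 2.
E_3 = −54.40/9 = −6.04 eV, so ionization (to E = 0) requires 6.04 eV.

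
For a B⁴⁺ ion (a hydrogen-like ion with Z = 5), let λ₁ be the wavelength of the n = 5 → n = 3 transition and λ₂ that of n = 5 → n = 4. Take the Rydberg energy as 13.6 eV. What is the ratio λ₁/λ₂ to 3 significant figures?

λ ∝ 1/ΔE ∝ 1/(1/n_f² − 1/n_i²), and the Z² and hc factors cancel in the ratio.
λ₁/λ₂ = (1/4² − 1/5²)/(1/3² − 1/5²) = 0.02250/0.07111 = 0.316.

0.316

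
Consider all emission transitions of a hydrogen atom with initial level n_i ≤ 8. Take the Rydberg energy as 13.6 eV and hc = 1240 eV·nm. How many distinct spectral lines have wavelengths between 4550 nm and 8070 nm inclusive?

3

Enumerate all n_i → n_f pairs with 1 ≤ n_f < n_i ≤ 8 and compute λ = 1240 / [13.6·1·(1/n_f² − 1/n_i²)].
Lines falling in [4550, 8070] nm: 7→5 (4654 nm), 6→5 (7460 nm), 8→6 (7503 nm).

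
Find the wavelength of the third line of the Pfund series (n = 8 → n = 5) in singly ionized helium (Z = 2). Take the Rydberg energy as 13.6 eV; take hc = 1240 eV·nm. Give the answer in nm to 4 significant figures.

935.1 nm

The Pfund series terminates on n_f = 5; the third line has n_i = 5+3 = 8.
ΔE = 54.40 × (1/5² − 1/8²) = 1.326 eV.
λ = 1240 / 1.326 = 935.1 nm.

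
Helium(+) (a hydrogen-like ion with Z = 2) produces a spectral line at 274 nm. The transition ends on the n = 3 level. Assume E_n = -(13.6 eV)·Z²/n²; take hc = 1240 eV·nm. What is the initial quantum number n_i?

n_i = 6

The photon energy is ΔE = hc/λ = 1240 / 274 = 4.526 eV.
With Z = 2, ΔE = 54.40 × (1/n_f² − 1/n_i²), so 1/n_f² − 1/n_i² = 0.08319.
With n_f = 3: 1/n_i² = 1/9 − 0.08319 = 0.02792, so n_i ≈ 5.98.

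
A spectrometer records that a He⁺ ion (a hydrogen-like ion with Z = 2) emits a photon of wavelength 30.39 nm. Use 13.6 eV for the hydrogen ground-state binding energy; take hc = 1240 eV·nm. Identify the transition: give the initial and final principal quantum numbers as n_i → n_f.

n_i = 2, n_f = 1

The photon energy is ΔE = hc/λ = 1240 / 30.39 = 40.80 eV.
With Z = 2, ΔE = 54.40 × (1/n_f² − 1/n_i²), so 1/n_f² − 1/n_i² = 0.7501.
Trying n_f = 1 gives 1/n_i² = 0.2499, i.e. n_i ≈ 2; this pair matches.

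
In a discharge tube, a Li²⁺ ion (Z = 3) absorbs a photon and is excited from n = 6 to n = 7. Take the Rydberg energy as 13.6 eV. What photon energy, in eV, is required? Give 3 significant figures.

0.902 eV

The Bohr energies scale as Z², so for Z = 3: E_n = −122.4/n² eV.
E_7 = −122.4/49 = −2.498 eV and E_6 = −122.4/36 = −3.400 eV.
The photon energy is |E_7 − E_6| = 0.902 eV.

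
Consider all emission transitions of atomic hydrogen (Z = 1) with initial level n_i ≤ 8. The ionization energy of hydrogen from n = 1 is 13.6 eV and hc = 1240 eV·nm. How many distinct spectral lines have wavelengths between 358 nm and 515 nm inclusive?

Enumerate all n_i → n_f pairs with 1 ≤ n_f < n_i ≤ 8 and compute λ = 1240 / [13.6·1·(1/n_f² − 1/n_i²)].
Lines falling in [358, 515] nm: 8→2 (389.0 nm), 7→2 (397.1 nm), 6→2 (410.3 nm), 5→2 (434.2 nm), 4→2 (486.3 nm).

5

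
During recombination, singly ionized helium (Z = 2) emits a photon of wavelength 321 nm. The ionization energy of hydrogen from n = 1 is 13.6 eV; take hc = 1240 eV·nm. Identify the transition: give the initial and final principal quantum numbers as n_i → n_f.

n_i = 5, n_f = 3

The photon energy is ΔE = hc/λ = 1240 / 321 = 3.863 eV.
With Z = 2, ΔE = 54.40 × (1/n_f² − 1/n_i²), so 1/n_f² − 1/n_i² = 0.07101.
Trying n_f = 3 gives 1/n_i² = 0.04010, i.e. n_i ≈ 5; this pair matches.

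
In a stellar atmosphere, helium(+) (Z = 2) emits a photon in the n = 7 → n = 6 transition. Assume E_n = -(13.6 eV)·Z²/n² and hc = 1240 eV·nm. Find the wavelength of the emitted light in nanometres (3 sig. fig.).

For Z = 2 the level energies scale as Z², so the effective Rydberg energy is 13.6 × 4 = 54.40 eV.
ΔE = 54.40 × (1/6² − 1/7²) = 54.40 × 0.007370 = 0.4009 eV.
λ = hc/ΔE = 1240 / 0.4009 = 3090 nm.

3090 nm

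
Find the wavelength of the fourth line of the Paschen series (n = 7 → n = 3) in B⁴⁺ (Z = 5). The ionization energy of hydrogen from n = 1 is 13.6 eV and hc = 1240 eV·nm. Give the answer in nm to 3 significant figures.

The Paschen series terminates on n_f = 3; the fourth line has n_i = 3+4 = 7.
ΔE = 340.0 × (1/3² − 1/7²) = 30.84 eV.
λ = 1240 / 30.84 = 40.2 nm.

40.2 nm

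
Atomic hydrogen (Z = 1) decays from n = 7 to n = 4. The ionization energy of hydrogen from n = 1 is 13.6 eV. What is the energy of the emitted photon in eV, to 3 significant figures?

0.572 eV

E_7 = −13.60/49 = −0.2776 eV and E_4 = −13.60/16 = −0.8500 eV.
The photon energy is |E_7 − E_4| = 0.572 eV.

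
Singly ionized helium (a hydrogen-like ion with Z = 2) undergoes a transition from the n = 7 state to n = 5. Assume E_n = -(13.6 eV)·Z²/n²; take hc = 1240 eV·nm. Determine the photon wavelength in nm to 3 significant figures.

1160 nm

For Z = 2 the level energies scale as Z², so the effective Rydberg energy is 13.6 × 4 = 54.40 eV.
ΔE = 54.40 × (1/5² − 1/7²) = 54.40 × 0.01959 = 1.066 eV.
λ = hc/ΔE = 1240 / 1.066 = 1160 nm.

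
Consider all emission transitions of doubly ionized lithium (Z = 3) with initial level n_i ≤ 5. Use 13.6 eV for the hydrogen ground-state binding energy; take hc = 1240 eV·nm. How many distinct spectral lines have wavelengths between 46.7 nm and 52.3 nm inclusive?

1

Enumerate all n_i → n_f pairs with 1 ≤ n_f < n_i ≤ 5 and compute λ = 1240 / [13.6·9·(1/n_f² − 1/n_i²)].
Lines falling in [46.7, 52.3] nm: 5→2 (48.24 nm).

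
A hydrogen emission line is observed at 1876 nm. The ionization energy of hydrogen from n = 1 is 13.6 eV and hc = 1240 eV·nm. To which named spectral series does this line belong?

Paschen

ΔE = 1240/1876 = 0.6610 eV.
This matches 13.6 × (1/3² − 1/4²), so n_f = 3: the Paschen series.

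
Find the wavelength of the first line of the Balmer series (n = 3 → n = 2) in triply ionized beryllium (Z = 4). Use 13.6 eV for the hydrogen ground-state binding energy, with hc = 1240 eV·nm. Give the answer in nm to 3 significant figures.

41.0 nm

The Balmer series terminates on n_f = 2; the first line has n_i = 2+1 = 3.
ΔE = 217.6 × (1/2² − 1/3²) = 30.22 eV.
λ = 1240 / 30.22 = 41.0 nm.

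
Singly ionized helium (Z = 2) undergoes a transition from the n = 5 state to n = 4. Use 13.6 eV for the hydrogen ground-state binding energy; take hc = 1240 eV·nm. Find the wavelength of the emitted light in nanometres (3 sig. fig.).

1010 nm

For Z = 2 the level energies scale as Z², so the effective Rydberg energy is 13.6 × 4 = 54.40 eV.
ΔE = 54.40 × (1/4² − 1/5²) = 54.40 × 0.02250 = 1.224 eV.
λ = hc/ΔE = 1240 / 1.224 = 1010 nm.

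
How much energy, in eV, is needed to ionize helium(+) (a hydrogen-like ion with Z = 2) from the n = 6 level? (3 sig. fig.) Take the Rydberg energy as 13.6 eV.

1.51 eV

E_n = −13.6 Z²/n² = −54.40/n² eV for Z = 2.
E_6 = −54.40/36 = −1.51 eV, so ionization (to E = 0) requires 1.51 eV.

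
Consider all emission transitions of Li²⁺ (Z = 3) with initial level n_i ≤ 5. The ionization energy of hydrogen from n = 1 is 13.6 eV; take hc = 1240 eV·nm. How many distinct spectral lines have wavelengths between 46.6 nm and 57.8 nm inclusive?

2

Enumerate all n_i → n_f pairs with 1 ≤ n_f < n_i ≤ 5 and compute λ = 1240 / [13.6·9·(1/n_f² − 1/n_i²)].
Lines falling in [46.6, 57.8] nm: 5→2 (48.24 nm), 4→2 (54.03 nm).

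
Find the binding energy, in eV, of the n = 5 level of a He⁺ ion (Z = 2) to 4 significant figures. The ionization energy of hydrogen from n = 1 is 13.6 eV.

E_n = −13.6 Z²/n² = −54.40/n² eV for Z = 2.
E_5 = −54.40/25 = −2.176 eV, so ionization (to E = 0) requires 2.176 eV.

2.176 eV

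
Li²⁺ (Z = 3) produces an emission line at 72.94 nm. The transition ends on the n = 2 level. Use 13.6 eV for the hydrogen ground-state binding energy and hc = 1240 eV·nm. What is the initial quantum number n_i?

n_i = 3

The photon energy is ΔE = hc/λ = 1240 / 72.94 = 17.00 eV.
With Z = 3, ΔE = 122.4 × (1/n_f² − 1/n_i²), so 1/n_f² − 1/n_i² = 0.1389.
With n_f = 2: 1/n_i² = 1/4 − 0.1389 = 0.1111, so n_i ≈ 3.00.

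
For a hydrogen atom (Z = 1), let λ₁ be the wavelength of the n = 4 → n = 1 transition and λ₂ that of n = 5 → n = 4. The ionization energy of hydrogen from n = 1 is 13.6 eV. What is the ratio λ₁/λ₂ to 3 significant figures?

0.0240

λ ∝ 1/ΔE ∝ 1/(1/n_f² − 1/n_i²), and the Z² and hc factors cancel in the ratio.
λ₁/λ₂ = (1/4² − 1/5²)/(1/1² − 1/4²) = 0.02250/0.9375 = 0.0240.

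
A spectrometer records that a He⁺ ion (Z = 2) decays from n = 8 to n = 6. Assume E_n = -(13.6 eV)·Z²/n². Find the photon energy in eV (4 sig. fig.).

0.6611 eV

The Bohr energies scale as Z², so for Z = 2: E_n = −54.40/n² eV.
E_8 = −54.40/64 = −0.8500 eV and E_6 = −54.40/36 = −1.511 eV.
The photon energy is |E_8 − E_6| = 0.6611 eV.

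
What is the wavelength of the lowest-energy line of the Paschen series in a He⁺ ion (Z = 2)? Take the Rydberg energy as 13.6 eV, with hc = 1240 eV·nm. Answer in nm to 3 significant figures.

469 nm

The Paschen series terminates on n_f = 3; the first line has n_i = 3+1 = 4.
ΔE = 54.40 × (1/3² − 1/4²) = 2.644 eV.
λ = 1240 / 2.644 = 469 nm.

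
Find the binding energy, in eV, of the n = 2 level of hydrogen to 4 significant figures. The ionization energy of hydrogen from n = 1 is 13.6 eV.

E_2 = −13.60/4 = −3.400 eV, so ionization (to E = 0) requires 3.400 eV.

3.400 eV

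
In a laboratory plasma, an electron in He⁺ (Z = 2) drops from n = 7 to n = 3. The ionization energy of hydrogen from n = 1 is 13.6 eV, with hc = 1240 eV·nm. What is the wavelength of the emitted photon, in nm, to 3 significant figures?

251 nm

For Z = 2 the level energies scale as Z², so the effective Rydberg energy is 13.6 × 4 = 54.40 eV.
ΔE = 54.40 × (1/3² − 1/7²) = 54.40 × 0.09070 = 4.934 eV.
λ = hc/ΔE = 1240 / 4.934 = 251 nm.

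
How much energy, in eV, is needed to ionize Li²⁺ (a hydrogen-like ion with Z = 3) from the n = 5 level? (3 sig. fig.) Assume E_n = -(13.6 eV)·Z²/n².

4.90 eV

E_n = −13.6 Z²/n² = −122.4/n² eV for Z = 3.
E_5 = −122.4/25 = −4.90 eV, so ionization (to E = 0) requires 4.90 eV.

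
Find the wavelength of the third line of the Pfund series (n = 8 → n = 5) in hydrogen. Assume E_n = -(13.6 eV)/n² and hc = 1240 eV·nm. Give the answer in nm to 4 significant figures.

3741 nm

The Pfund series terminates on n_f = 5; the third line has n_i = 5+3 = 8.
ΔE = 13.60 × (1/5² − 1/8²) = 0.3315 eV.
λ = 1240 / 0.3315 = 3741 nm.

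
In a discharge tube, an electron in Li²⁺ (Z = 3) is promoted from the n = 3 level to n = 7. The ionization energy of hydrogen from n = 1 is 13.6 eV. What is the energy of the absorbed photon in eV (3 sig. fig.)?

11.1 eV

The Bohr energies scale as Z², so for Z = 3: E_n = −122.4/n² eV.
E_7 = −122.4/49 = −2.498 eV and E_3 = −122.4/9 = −13.60 eV.
The photon energy is |E_7 − E_3| = 11.1 eV.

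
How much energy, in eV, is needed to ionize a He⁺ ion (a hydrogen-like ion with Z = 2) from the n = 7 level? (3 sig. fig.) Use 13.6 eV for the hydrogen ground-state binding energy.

E_n = −13.6 Z²/n² = −54.40/n² eV for Z = 2.
E_7 = −54.40/49 = −1.11 eV, so ionization (to E = 0) requires 1.11 eV.

1.11 eV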